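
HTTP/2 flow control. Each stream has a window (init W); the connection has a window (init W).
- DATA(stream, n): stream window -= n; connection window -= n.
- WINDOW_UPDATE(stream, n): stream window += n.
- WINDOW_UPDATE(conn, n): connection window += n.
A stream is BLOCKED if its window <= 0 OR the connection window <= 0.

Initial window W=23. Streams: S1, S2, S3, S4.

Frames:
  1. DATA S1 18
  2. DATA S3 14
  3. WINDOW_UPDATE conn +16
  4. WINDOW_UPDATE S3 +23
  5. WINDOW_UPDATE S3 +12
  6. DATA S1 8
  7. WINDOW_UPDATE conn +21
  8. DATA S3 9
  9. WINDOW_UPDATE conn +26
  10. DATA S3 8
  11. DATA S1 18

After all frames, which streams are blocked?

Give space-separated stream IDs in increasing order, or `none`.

Op 1: conn=5 S1=5 S2=23 S3=23 S4=23 blocked=[]
Op 2: conn=-9 S1=5 S2=23 S3=9 S4=23 blocked=[1, 2, 3, 4]
Op 3: conn=7 S1=5 S2=23 S3=9 S4=23 blocked=[]
Op 4: conn=7 S1=5 S2=23 S3=32 S4=23 blocked=[]
Op 5: conn=7 S1=5 S2=23 S3=44 S4=23 blocked=[]
Op 6: conn=-1 S1=-3 S2=23 S3=44 S4=23 blocked=[1, 2, 3, 4]
Op 7: conn=20 S1=-3 S2=23 S3=44 S4=23 blocked=[1]
Op 8: conn=11 S1=-3 S2=23 S3=35 S4=23 blocked=[1]
Op 9: conn=37 S1=-3 S2=23 S3=35 S4=23 blocked=[1]
Op 10: conn=29 S1=-3 S2=23 S3=27 S4=23 blocked=[1]
Op 11: conn=11 S1=-21 S2=23 S3=27 S4=23 blocked=[1]

Answer: S1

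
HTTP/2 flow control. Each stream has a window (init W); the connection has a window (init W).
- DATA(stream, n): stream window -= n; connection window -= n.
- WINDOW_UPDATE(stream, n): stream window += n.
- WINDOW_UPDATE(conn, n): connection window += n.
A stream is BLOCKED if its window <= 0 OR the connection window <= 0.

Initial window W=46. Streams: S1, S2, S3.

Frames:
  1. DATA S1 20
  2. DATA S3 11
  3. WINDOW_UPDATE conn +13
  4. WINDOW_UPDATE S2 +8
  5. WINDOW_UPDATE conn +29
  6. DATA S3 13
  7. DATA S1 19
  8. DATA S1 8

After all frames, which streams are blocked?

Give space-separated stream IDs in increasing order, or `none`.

Op 1: conn=26 S1=26 S2=46 S3=46 blocked=[]
Op 2: conn=15 S1=26 S2=46 S3=35 blocked=[]
Op 3: conn=28 S1=26 S2=46 S3=35 blocked=[]
Op 4: conn=28 S1=26 S2=54 S3=35 blocked=[]
Op 5: conn=57 S1=26 S2=54 S3=35 blocked=[]
Op 6: conn=44 S1=26 S2=54 S3=22 blocked=[]
Op 7: conn=25 S1=7 S2=54 S3=22 blocked=[]
Op 8: conn=17 S1=-1 S2=54 S3=22 blocked=[1]

Answer: S1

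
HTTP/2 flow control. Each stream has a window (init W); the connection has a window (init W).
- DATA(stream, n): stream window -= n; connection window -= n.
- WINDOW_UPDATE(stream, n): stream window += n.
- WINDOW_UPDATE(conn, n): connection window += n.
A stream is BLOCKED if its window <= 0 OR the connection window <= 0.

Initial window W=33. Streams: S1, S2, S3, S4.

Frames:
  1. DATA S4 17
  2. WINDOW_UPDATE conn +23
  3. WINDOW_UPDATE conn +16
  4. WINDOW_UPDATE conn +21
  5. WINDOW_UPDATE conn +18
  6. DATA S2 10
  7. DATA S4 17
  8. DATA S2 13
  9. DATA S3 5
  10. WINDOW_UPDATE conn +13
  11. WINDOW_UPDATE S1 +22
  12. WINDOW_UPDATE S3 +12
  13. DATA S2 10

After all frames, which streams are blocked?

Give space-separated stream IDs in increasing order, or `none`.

Op 1: conn=16 S1=33 S2=33 S3=33 S4=16 blocked=[]
Op 2: conn=39 S1=33 S2=33 S3=33 S4=16 blocked=[]
Op 3: conn=55 S1=33 S2=33 S3=33 S4=16 blocked=[]
Op 4: conn=76 S1=33 S2=33 S3=33 S4=16 blocked=[]
Op 5: conn=94 S1=33 S2=33 S3=33 S4=16 blocked=[]
Op 6: conn=84 S1=33 S2=23 S3=33 S4=16 blocked=[]
Op 7: conn=67 S1=33 S2=23 S3=33 S4=-1 blocked=[4]
Op 8: conn=54 S1=33 S2=10 S3=33 S4=-1 blocked=[4]
Op 9: conn=49 S1=33 S2=10 S3=28 S4=-1 blocked=[4]
Op 10: conn=62 S1=33 S2=10 S3=28 S4=-1 blocked=[4]
Op 11: conn=62 S1=55 S2=10 S3=28 S4=-1 blocked=[4]
Op 12: conn=62 S1=55 S2=10 S3=40 S4=-1 blocked=[4]
Op 13: conn=52 S1=55 S2=0 S3=40 S4=-1 blocked=[2, 4]

Answer: S2 S4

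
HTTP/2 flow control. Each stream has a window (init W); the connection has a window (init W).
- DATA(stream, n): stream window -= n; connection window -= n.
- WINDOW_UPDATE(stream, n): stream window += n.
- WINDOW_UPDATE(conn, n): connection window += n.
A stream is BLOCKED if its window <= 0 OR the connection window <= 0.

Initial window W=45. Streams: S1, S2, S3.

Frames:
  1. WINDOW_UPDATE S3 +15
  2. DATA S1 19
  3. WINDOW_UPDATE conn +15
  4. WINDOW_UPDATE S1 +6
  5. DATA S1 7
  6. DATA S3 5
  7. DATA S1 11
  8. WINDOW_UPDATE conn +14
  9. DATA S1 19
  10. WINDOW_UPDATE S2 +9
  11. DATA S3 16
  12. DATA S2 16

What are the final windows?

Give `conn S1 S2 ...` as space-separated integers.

Op 1: conn=45 S1=45 S2=45 S3=60 blocked=[]
Op 2: conn=26 S1=26 S2=45 S3=60 blocked=[]
Op 3: conn=41 S1=26 S2=45 S3=60 blocked=[]
Op 4: conn=41 S1=32 S2=45 S3=60 blocked=[]
Op 5: conn=34 S1=25 S2=45 S3=60 blocked=[]
Op 6: conn=29 S1=25 S2=45 S3=55 blocked=[]
Op 7: conn=18 S1=14 S2=45 S3=55 blocked=[]
Op 8: conn=32 S1=14 S2=45 S3=55 blocked=[]
Op 9: conn=13 S1=-5 S2=45 S3=55 blocked=[1]
Op 10: conn=13 S1=-5 S2=54 S3=55 blocked=[1]
Op 11: conn=-3 S1=-5 S2=54 S3=39 blocked=[1, 2, 3]
Op 12: conn=-19 S1=-5 S2=38 S3=39 blocked=[1, 2, 3]

Answer: -19 -5 38 39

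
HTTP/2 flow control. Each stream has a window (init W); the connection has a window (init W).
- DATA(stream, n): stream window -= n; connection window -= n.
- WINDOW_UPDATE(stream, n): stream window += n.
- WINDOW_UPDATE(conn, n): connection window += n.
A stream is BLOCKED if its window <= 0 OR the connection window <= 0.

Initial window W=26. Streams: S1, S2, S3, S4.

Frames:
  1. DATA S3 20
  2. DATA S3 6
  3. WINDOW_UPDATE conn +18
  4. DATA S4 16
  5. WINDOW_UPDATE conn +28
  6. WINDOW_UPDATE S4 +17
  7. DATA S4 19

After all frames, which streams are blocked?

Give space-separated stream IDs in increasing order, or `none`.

Op 1: conn=6 S1=26 S2=26 S3=6 S4=26 blocked=[]
Op 2: conn=0 S1=26 S2=26 S3=0 S4=26 blocked=[1, 2, 3, 4]
Op 3: conn=18 S1=26 S2=26 S3=0 S4=26 blocked=[3]
Op 4: conn=2 S1=26 S2=26 S3=0 S4=10 blocked=[3]
Op 5: conn=30 S1=26 S2=26 S3=0 S4=10 blocked=[3]
Op 6: conn=30 S1=26 S2=26 S3=0 S4=27 blocked=[3]
Op 7: conn=11 S1=26 S2=26 S3=0 S4=8 blocked=[3]

Answer: S3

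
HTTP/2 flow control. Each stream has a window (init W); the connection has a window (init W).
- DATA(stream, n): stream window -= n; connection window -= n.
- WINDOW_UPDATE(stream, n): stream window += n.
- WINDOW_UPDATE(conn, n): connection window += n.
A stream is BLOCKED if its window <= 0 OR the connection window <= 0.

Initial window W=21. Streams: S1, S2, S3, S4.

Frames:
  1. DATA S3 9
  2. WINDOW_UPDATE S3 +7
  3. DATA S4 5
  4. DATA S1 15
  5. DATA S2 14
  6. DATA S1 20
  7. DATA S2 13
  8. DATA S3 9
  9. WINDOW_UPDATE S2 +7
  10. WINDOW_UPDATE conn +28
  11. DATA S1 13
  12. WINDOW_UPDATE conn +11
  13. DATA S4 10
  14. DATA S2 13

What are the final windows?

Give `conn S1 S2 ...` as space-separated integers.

Answer: -61 -27 -12 10 6

Derivation:
Op 1: conn=12 S1=21 S2=21 S3=12 S4=21 blocked=[]
Op 2: conn=12 S1=21 S2=21 S3=19 S4=21 blocked=[]
Op 3: conn=7 S1=21 S2=21 S3=19 S4=16 blocked=[]
Op 4: conn=-8 S1=6 S2=21 S3=19 S4=16 blocked=[1, 2, 3, 4]
Op 5: conn=-22 S1=6 S2=7 S3=19 S4=16 blocked=[1, 2, 3, 4]
Op 6: conn=-42 S1=-14 S2=7 S3=19 S4=16 blocked=[1, 2, 3, 4]
Op 7: conn=-55 S1=-14 S2=-6 S3=19 S4=16 blocked=[1, 2, 3, 4]
Op 8: conn=-64 S1=-14 S2=-6 S3=10 S4=16 blocked=[1, 2, 3, 4]
Op 9: conn=-64 S1=-14 S2=1 S3=10 S4=16 blocked=[1, 2, 3, 4]
Op 10: conn=-36 S1=-14 S2=1 S3=10 S4=16 blocked=[1, 2, 3, 4]
Op 11: conn=-49 S1=-27 S2=1 S3=10 S4=16 blocked=[1, 2, 3, 4]
Op 12: conn=-38 S1=-27 S2=1 S3=10 S4=16 blocked=[1, 2, 3, 4]
Op 13: conn=-48 S1=-27 S2=1 S3=10 S4=6 blocked=[1, 2, 3, 4]
Op 14: conn=-61 S1=-27 S2=-12 S3=10 S4=6 blocked=[1, 2, 3, 4]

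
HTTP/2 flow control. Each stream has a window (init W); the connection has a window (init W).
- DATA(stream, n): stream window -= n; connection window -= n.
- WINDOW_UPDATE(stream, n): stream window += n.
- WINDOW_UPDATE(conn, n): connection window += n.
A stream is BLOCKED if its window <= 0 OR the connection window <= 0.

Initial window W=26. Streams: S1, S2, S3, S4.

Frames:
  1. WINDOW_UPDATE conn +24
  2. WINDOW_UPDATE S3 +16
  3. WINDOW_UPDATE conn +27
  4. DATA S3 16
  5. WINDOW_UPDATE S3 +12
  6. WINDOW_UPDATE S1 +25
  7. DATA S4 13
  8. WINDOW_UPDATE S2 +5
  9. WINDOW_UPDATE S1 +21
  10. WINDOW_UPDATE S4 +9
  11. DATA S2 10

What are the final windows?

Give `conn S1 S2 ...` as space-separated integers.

Answer: 38 72 21 38 22

Derivation:
Op 1: conn=50 S1=26 S2=26 S3=26 S4=26 blocked=[]
Op 2: conn=50 S1=26 S2=26 S3=42 S4=26 blocked=[]
Op 3: conn=77 S1=26 S2=26 S3=42 S4=26 blocked=[]
Op 4: conn=61 S1=26 S2=26 S3=26 S4=26 blocked=[]
Op 5: conn=61 S1=26 S2=26 S3=38 S4=26 blocked=[]
Op 6: conn=61 S1=51 S2=26 S3=38 S4=26 blocked=[]
Op 7: conn=48 S1=51 S2=26 S3=38 S4=13 blocked=[]
Op 8: conn=48 S1=51 S2=31 S3=38 S4=13 blocked=[]
Op 9: conn=48 S1=72 S2=31 S3=38 S4=13 blocked=[]
Op 10: conn=48 S1=72 S2=31 S3=38 S4=22 blocked=[]
Op 11: conn=38 S1=72 S2=21 S3=38 S4=22 blocked=[]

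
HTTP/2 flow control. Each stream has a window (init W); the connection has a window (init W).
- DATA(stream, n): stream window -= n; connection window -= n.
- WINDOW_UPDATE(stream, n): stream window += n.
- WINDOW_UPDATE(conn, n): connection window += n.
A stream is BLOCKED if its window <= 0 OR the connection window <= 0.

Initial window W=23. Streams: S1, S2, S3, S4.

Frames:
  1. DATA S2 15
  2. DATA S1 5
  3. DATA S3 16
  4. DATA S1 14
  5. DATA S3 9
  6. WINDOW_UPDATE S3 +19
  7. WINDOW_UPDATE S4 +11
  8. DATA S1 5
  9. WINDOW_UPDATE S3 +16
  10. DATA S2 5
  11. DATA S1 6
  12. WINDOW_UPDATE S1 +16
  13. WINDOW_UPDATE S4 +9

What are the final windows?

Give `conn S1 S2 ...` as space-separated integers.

Op 1: conn=8 S1=23 S2=8 S3=23 S4=23 blocked=[]
Op 2: conn=3 S1=18 S2=8 S3=23 S4=23 blocked=[]
Op 3: conn=-13 S1=18 S2=8 S3=7 S4=23 blocked=[1, 2, 3, 4]
Op 4: conn=-27 S1=4 S2=8 S3=7 S4=23 blocked=[1, 2, 3, 4]
Op 5: conn=-36 S1=4 S2=8 S3=-2 S4=23 blocked=[1, 2, 3, 4]
Op 6: conn=-36 S1=4 S2=8 S3=17 S4=23 blocked=[1, 2, 3, 4]
Op 7: conn=-36 S1=4 S2=8 S3=17 S4=34 blocked=[1, 2, 3, 4]
Op 8: conn=-41 S1=-1 S2=8 S3=17 S4=34 blocked=[1, 2, 3, 4]
Op 9: conn=-41 S1=-1 S2=8 S3=33 S4=34 blocked=[1, 2, 3, 4]
Op 10: conn=-46 S1=-1 S2=3 S3=33 S4=34 blocked=[1, 2, 3, 4]
Op 11: conn=-52 S1=-7 S2=3 S3=33 S4=34 blocked=[1, 2, 3, 4]
Op 12: conn=-52 S1=9 S2=3 S3=33 S4=34 blocked=[1, 2, 3, 4]
Op 13: conn=-52 S1=9 S2=3 S3=33 S4=43 blocked=[1, 2, 3, 4]

Answer: -52 9 3 33 43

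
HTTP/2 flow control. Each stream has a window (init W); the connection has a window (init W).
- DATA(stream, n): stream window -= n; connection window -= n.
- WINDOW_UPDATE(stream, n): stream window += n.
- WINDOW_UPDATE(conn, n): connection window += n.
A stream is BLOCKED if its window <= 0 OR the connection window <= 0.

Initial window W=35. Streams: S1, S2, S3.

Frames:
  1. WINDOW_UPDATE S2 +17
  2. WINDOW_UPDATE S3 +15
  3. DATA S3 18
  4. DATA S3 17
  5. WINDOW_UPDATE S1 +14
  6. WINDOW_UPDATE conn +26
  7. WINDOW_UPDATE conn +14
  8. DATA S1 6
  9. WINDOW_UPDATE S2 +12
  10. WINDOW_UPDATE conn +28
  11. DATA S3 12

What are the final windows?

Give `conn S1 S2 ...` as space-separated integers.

Op 1: conn=35 S1=35 S2=52 S3=35 blocked=[]
Op 2: conn=35 S1=35 S2=52 S3=50 blocked=[]
Op 3: conn=17 S1=35 S2=52 S3=32 blocked=[]
Op 4: conn=0 S1=35 S2=52 S3=15 blocked=[1, 2, 3]
Op 5: conn=0 S1=49 S2=52 S3=15 blocked=[1, 2, 3]
Op 6: conn=26 S1=49 S2=52 S3=15 blocked=[]
Op 7: conn=40 S1=49 S2=52 S3=15 blocked=[]
Op 8: conn=34 S1=43 S2=52 S3=15 blocked=[]
Op 9: conn=34 S1=43 S2=64 S3=15 blocked=[]
Op 10: conn=62 S1=43 S2=64 S3=15 blocked=[]
Op 11: conn=50 S1=43 S2=64 S3=3 blocked=[]

Answer: 50 43 64 3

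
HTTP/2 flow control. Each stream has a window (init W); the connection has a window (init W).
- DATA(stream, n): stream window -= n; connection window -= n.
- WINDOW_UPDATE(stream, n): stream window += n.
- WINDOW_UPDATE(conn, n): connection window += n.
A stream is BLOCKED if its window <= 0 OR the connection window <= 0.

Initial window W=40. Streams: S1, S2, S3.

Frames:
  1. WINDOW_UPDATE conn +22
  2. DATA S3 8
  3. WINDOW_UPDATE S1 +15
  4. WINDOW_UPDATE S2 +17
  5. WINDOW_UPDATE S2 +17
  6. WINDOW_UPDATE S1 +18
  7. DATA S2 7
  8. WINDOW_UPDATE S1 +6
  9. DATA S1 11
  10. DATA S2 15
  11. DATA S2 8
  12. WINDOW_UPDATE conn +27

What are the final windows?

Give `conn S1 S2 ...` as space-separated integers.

Op 1: conn=62 S1=40 S2=40 S3=40 blocked=[]
Op 2: conn=54 S1=40 S2=40 S3=32 blocked=[]
Op 3: conn=54 S1=55 S2=40 S3=32 blocked=[]
Op 4: conn=54 S1=55 S2=57 S3=32 blocked=[]
Op 5: conn=54 S1=55 S2=74 S3=32 blocked=[]
Op 6: conn=54 S1=73 S2=74 S3=32 blocked=[]
Op 7: conn=47 S1=73 S2=67 S3=32 blocked=[]
Op 8: conn=47 S1=79 S2=67 S3=32 blocked=[]
Op 9: conn=36 S1=68 S2=67 S3=32 blocked=[]
Op 10: conn=21 S1=68 S2=52 S3=32 blocked=[]
Op 11: conn=13 S1=68 S2=44 S3=32 blocked=[]
Op 12: conn=40 S1=68 S2=44 S3=32 blocked=[]

Answer: 40 68 44 32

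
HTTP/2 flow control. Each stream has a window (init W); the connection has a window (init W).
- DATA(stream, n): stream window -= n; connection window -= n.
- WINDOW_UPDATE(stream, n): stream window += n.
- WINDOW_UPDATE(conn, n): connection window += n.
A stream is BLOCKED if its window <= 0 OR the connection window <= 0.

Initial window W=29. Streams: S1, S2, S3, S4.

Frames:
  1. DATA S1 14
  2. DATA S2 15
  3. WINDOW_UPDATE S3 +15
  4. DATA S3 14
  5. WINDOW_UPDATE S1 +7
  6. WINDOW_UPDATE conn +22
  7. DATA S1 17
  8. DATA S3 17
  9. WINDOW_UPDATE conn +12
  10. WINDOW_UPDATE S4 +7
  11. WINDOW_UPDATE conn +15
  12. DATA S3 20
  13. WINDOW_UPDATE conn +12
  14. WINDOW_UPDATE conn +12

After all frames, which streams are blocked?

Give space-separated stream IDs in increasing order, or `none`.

Op 1: conn=15 S1=15 S2=29 S3=29 S4=29 blocked=[]
Op 2: conn=0 S1=15 S2=14 S3=29 S4=29 blocked=[1, 2, 3, 4]
Op 3: conn=0 S1=15 S2=14 S3=44 S4=29 blocked=[1, 2, 3, 4]
Op 4: conn=-14 S1=15 S2=14 S3=30 S4=29 blocked=[1, 2, 3, 4]
Op 5: conn=-14 S1=22 S2=14 S3=30 S4=29 blocked=[1, 2, 3, 4]
Op 6: conn=8 S1=22 S2=14 S3=30 S4=29 blocked=[]
Op 7: conn=-9 S1=5 S2=14 S3=30 S4=29 blocked=[1, 2, 3, 4]
Op 8: conn=-26 S1=5 S2=14 S3=13 S4=29 blocked=[1, 2, 3, 4]
Op 9: conn=-14 S1=5 S2=14 S3=13 S4=29 blocked=[1, 2, 3, 4]
Op 10: conn=-14 S1=5 S2=14 S3=13 S4=36 blocked=[1, 2, 3, 4]
Op 11: conn=1 S1=5 S2=14 S3=13 S4=36 blocked=[]
Op 12: conn=-19 S1=5 S2=14 S3=-7 S4=36 blocked=[1, 2, 3, 4]
Op 13: conn=-7 S1=5 S2=14 S3=-7 S4=36 blocked=[1, 2, 3, 4]
Op 14: conn=5 S1=5 S2=14 S3=-7 S4=36 blocked=[3]

Answer: S3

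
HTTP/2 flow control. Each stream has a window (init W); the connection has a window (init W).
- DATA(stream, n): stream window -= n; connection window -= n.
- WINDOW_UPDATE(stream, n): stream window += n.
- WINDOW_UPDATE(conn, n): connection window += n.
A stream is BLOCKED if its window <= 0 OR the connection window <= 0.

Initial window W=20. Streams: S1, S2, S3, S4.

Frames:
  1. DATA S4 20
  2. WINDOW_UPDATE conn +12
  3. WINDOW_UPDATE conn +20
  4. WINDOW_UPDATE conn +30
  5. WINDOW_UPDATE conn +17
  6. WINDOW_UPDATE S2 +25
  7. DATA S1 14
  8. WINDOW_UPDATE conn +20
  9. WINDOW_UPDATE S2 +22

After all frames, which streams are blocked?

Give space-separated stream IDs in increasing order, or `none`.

Answer: S4

Derivation:
Op 1: conn=0 S1=20 S2=20 S3=20 S4=0 blocked=[1, 2, 3, 4]
Op 2: conn=12 S1=20 S2=20 S3=20 S4=0 blocked=[4]
Op 3: conn=32 S1=20 S2=20 S3=20 S4=0 blocked=[4]
Op 4: conn=62 S1=20 S2=20 S3=20 S4=0 blocked=[4]
Op 5: conn=79 S1=20 S2=20 S3=20 S4=0 blocked=[4]
Op 6: conn=79 S1=20 S2=45 S3=20 S4=0 blocked=[4]
Op 7: conn=65 S1=6 S2=45 S3=20 S4=0 blocked=[4]
Op 8: conn=85 S1=6 S2=45 S3=20 S4=0 blocked=[4]
Op 9: conn=85 S1=6 S2=67 S3=20 S4=0 blocked=[4]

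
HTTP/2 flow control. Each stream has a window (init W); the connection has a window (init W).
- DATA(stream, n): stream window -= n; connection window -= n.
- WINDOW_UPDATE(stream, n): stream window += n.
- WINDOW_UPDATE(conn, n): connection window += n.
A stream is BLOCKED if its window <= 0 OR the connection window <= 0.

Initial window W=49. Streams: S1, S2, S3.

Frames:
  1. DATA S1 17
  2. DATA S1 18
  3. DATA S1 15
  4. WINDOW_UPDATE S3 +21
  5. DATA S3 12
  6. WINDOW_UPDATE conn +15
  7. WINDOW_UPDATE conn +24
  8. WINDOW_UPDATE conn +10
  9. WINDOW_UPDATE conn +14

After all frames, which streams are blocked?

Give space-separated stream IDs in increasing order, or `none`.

Answer: S1

Derivation:
Op 1: conn=32 S1=32 S2=49 S3=49 blocked=[]
Op 2: conn=14 S1=14 S2=49 S3=49 blocked=[]
Op 3: conn=-1 S1=-1 S2=49 S3=49 blocked=[1, 2, 3]
Op 4: conn=-1 S1=-1 S2=49 S3=70 blocked=[1, 2, 3]
Op 5: conn=-13 S1=-1 S2=49 S3=58 blocked=[1, 2, 3]
Op 6: conn=2 S1=-1 S2=49 S3=58 blocked=[1]
Op 7: conn=26 S1=-1 S2=49 S3=58 blocked=[1]
Op 8: conn=36 S1=-1 S2=49 S3=58 blocked=[1]
Op 9: conn=50 S1=-1 S2=49 S3=58 blocked=[1]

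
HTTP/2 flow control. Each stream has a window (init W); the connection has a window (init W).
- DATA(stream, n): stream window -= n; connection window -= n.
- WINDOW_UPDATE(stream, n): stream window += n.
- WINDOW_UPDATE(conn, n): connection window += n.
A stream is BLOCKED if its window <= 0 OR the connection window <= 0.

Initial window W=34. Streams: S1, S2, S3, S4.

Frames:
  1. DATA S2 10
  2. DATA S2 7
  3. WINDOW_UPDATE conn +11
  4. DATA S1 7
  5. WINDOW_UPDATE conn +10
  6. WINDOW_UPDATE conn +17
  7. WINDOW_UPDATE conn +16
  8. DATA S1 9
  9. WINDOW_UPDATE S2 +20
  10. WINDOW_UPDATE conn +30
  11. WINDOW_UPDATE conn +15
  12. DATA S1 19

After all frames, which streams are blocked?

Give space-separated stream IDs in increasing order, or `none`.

Op 1: conn=24 S1=34 S2=24 S3=34 S4=34 blocked=[]
Op 2: conn=17 S1=34 S2=17 S3=34 S4=34 blocked=[]
Op 3: conn=28 S1=34 S2=17 S3=34 S4=34 blocked=[]
Op 4: conn=21 S1=27 S2=17 S3=34 S4=34 blocked=[]
Op 5: conn=31 S1=27 S2=17 S3=34 S4=34 blocked=[]
Op 6: conn=48 S1=27 S2=17 S3=34 S4=34 blocked=[]
Op 7: conn=64 S1=27 S2=17 S3=34 S4=34 blocked=[]
Op 8: conn=55 S1=18 S2=17 S3=34 S4=34 blocked=[]
Op 9: conn=55 S1=18 S2=37 S3=34 S4=34 blocked=[]
Op 10: conn=85 S1=18 S2=37 S3=34 S4=34 blocked=[]
Op 11: conn=100 S1=18 S2=37 S3=34 S4=34 blocked=[]
Op 12: conn=81 S1=-1 S2=37 S3=34 S4=34 blocked=[1]

Answer: S1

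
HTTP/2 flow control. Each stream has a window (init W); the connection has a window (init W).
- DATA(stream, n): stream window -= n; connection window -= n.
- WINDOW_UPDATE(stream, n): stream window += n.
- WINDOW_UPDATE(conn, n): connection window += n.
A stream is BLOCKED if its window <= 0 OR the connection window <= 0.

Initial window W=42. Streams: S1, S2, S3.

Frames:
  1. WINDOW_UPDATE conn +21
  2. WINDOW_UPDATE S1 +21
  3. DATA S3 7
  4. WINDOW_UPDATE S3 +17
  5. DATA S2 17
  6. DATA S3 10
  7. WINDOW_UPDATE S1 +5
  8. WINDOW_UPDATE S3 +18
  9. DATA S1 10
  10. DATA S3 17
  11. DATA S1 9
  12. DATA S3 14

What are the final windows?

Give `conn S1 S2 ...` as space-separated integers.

Answer: -21 49 25 29

Derivation:
Op 1: conn=63 S1=42 S2=42 S3=42 blocked=[]
Op 2: conn=63 S1=63 S2=42 S3=42 blocked=[]
Op 3: conn=56 S1=63 S2=42 S3=35 blocked=[]
Op 4: conn=56 S1=63 S2=42 S3=52 blocked=[]
Op 5: conn=39 S1=63 S2=25 S3=52 blocked=[]
Op 6: conn=29 S1=63 S2=25 S3=42 blocked=[]
Op 7: conn=29 S1=68 S2=25 S3=42 blocked=[]
Op 8: conn=29 S1=68 S2=25 S3=60 blocked=[]
Op 9: conn=19 S1=58 S2=25 S3=60 blocked=[]
Op 10: conn=2 S1=58 S2=25 S3=43 blocked=[]
Op 11: conn=-7 S1=49 S2=25 S3=43 blocked=[1, 2, 3]
Op 12: conn=-21 S1=49 S2=25 S3=29 blocked=[1, 2, 3]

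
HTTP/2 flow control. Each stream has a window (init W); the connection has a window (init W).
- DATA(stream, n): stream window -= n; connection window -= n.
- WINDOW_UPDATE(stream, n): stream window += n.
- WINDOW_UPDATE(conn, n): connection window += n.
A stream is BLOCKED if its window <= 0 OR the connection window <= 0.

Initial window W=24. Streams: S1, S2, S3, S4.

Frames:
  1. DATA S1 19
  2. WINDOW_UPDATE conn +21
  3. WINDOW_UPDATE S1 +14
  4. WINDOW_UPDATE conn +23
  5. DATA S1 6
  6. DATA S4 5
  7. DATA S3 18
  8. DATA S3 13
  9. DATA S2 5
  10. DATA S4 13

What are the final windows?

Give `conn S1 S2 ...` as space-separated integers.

Answer: -11 13 19 -7 6

Derivation:
Op 1: conn=5 S1=5 S2=24 S3=24 S4=24 blocked=[]
Op 2: conn=26 S1=5 S2=24 S3=24 S4=24 blocked=[]
Op 3: conn=26 S1=19 S2=24 S3=24 S4=24 blocked=[]
Op 4: conn=49 S1=19 S2=24 S3=24 S4=24 blocked=[]
Op 5: conn=43 S1=13 S2=24 S3=24 S4=24 blocked=[]
Op 6: conn=38 S1=13 S2=24 S3=24 S4=19 blocked=[]
Op 7: conn=20 S1=13 S2=24 S3=6 S4=19 blocked=[]
Op 8: conn=7 S1=13 S2=24 S3=-7 S4=19 blocked=[3]
Op 9: conn=2 S1=13 S2=19 S3=-7 S4=19 blocked=[3]
Op 10: conn=-11 S1=13 S2=19 S3=-7 S4=6 blocked=[1, 2, 3, 4]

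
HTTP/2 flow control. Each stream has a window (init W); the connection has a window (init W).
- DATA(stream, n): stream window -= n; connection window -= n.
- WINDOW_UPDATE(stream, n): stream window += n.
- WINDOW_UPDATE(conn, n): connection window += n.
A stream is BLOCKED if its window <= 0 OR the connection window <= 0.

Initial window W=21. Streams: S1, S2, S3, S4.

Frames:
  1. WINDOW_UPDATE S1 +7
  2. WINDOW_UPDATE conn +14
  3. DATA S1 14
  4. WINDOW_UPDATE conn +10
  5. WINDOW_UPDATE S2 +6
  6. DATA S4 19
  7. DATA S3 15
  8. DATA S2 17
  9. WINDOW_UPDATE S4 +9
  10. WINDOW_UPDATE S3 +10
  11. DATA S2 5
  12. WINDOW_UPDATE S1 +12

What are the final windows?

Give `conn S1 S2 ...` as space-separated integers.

Answer: -25 26 5 16 11

Derivation:
Op 1: conn=21 S1=28 S2=21 S3=21 S4=21 blocked=[]
Op 2: conn=35 S1=28 S2=21 S3=21 S4=21 blocked=[]
Op 3: conn=21 S1=14 S2=21 S3=21 S4=21 blocked=[]
Op 4: conn=31 S1=14 S2=21 S3=21 S4=21 blocked=[]
Op 5: conn=31 S1=14 S2=27 S3=21 S4=21 blocked=[]
Op 6: conn=12 S1=14 S2=27 S3=21 S4=2 blocked=[]
Op 7: conn=-3 S1=14 S2=27 S3=6 S4=2 blocked=[1, 2, 3, 4]
Op 8: conn=-20 S1=14 S2=10 S3=6 S4=2 blocked=[1, 2, 3, 4]
Op 9: conn=-20 S1=14 S2=10 S3=6 S4=11 blocked=[1, 2, 3, 4]
Op 10: conn=-20 S1=14 S2=10 S3=16 S4=11 blocked=[1, 2, 3, 4]
Op 11: conn=-25 S1=14 S2=5 S3=16 S4=11 blocked=[1, 2, 3, 4]
Op 12: conn=-25 S1=26 S2=5 S3=16 S4=11 blocked=[1, 2, 3, 4]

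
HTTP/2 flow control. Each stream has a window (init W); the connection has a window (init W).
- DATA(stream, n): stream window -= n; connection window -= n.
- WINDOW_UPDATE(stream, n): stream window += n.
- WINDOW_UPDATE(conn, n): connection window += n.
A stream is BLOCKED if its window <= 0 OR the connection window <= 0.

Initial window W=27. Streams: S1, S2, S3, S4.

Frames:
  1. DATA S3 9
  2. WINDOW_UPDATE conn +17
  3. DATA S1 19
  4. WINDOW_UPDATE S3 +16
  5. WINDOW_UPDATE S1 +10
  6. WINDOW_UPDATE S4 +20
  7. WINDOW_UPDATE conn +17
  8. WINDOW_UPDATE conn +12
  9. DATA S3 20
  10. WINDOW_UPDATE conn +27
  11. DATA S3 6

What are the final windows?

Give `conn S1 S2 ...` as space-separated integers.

Answer: 46 18 27 8 47

Derivation:
Op 1: conn=18 S1=27 S2=27 S3=18 S4=27 blocked=[]
Op 2: conn=35 S1=27 S2=27 S3=18 S4=27 blocked=[]
Op 3: conn=16 S1=8 S2=27 S3=18 S4=27 blocked=[]
Op 4: conn=16 S1=8 S2=27 S3=34 S4=27 blocked=[]
Op 5: conn=16 S1=18 S2=27 S3=34 S4=27 blocked=[]
Op 6: conn=16 S1=18 S2=27 S3=34 S4=47 blocked=[]
Op 7: conn=33 S1=18 S2=27 S3=34 S4=47 blocked=[]
Op 8: conn=45 S1=18 S2=27 S3=34 S4=47 blocked=[]
Op 9: conn=25 S1=18 S2=27 S3=14 S4=47 blocked=[]
Op 10: conn=52 S1=18 S2=27 S3=14 S4=47 blocked=[]
Op 11: conn=46 S1=18 S2=27 S3=8 S4=47 blocked=[]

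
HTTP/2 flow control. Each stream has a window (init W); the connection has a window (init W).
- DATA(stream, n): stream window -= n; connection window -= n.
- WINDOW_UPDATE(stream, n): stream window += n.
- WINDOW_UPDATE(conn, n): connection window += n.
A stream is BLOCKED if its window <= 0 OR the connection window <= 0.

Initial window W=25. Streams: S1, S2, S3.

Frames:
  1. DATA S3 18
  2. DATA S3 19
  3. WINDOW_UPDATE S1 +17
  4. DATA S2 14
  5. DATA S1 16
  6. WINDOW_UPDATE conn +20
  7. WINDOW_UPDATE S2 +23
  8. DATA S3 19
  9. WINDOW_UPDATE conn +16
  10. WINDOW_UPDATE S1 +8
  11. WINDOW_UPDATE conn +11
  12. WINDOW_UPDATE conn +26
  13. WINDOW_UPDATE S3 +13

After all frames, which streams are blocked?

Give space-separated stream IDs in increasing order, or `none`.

Answer: S3

Derivation:
Op 1: conn=7 S1=25 S2=25 S3=7 blocked=[]
Op 2: conn=-12 S1=25 S2=25 S3=-12 blocked=[1, 2, 3]
Op 3: conn=-12 S1=42 S2=25 S3=-12 blocked=[1, 2, 3]
Op 4: conn=-26 S1=42 S2=11 S3=-12 blocked=[1, 2, 3]
Op 5: conn=-42 S1=26 S2=11 S3=-12 blocked=[1, 2, 3]
Op 6: conn=-22 S1=26 S2=11 S3=-12 blocked=[1, 2, 3]
Op 7: conn=-22 S1=26 S2=34 S3=-12 blocked=[1, 2, 3]
Op 8: conn=-41 S1=26 S2=34 S3=-31 blocked=[1, 2, 3]
Op 9: conn=-25 S1=26 S2=34 S3=-31 blocked=[1, 2, 3]
Op 10: conn=-25 S1=34 S2=34 S3=-31 blocked=[1, 2, 3]
Op 11: conn=-14 S1=34 S2=34 S3=-31 blocked=[1, 2, 3]
Op 12: conn=12 S1=34 S2=34 S3=-31 blocked=[3]
Op 13: conn=12 S1=34 S2=34 S3=-18 blocked=[3]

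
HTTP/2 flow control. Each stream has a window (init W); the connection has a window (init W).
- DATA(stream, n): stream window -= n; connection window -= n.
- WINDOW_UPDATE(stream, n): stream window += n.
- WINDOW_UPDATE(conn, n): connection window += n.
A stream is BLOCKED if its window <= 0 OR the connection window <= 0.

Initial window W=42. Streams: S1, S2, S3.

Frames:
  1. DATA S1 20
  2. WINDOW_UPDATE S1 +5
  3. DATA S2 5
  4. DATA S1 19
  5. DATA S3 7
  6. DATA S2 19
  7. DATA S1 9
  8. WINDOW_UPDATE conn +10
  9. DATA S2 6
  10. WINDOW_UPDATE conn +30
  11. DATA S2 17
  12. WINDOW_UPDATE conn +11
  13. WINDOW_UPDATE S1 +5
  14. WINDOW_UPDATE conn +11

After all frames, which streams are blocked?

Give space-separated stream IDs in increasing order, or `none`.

Op 1: conn=22 S1=22 S2=42 S3=42 blocked=[]
Op 2: conn=22 S1=27 S2=42 S3=42 blocked=[]
Op 3: conn=17 S1=27 S2=37 S3=42 blocked=[]
Op 4: conn=-2 S1=8 S2=37 S3=42 blocked=[1, 2, 3]
Op 5: conn=-9 S1=8 S2=37 S3=35 blocked=[1, 2, 3]
Op 6: conn=-28 S1=8 S2=18 S3=35 blocked=[1, 2, 3]
Op 7: conn=-37 S1=-1 S2=18 S3=35 blocked=[1, 2, 3]
Op 8: conn=-27 S1=-1 S2=18 S3=35 blocked=[1, 2, 3]
Op 9: conn=-33 S1=-1 S2=12 S3=35 blocked=[1, 2, 3]
Op 10: conn=-3 S1=-1 S2=12 S3=35 blocked=[1, 2, 3]
Op 11: conn=-20 S1=-1 S2=-5 S3=35 blocked=[1, 2, 3]
Op 12: conn=-9 S1=-1 S2=-5 S3=35 blocked=[1, 2, 3]
Op 13: conn=-9 S1=4 S2=-5 S3=35 blocked=[1, 2, 3]
Op 14: conn=2 S1=4 S2=-5 S3=35 blocked=[2]

Answer: S2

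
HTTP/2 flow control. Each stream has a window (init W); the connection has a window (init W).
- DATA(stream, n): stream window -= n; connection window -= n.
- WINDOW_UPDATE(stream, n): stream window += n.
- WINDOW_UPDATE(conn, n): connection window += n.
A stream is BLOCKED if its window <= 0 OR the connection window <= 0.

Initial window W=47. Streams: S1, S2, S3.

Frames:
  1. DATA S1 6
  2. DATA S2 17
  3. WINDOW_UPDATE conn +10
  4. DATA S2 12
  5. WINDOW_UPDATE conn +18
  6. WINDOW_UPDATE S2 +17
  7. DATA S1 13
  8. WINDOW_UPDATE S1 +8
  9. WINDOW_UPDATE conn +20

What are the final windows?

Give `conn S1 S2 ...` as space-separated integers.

Op 1: conn=41 S1=41 S2=47 S3=47 blocked=[]
Op 2: conn=24 S1=41 S2=30 S3=47 blocked=[]
Op 3: conn=34 S1=41 S2=30 S3=47 blocked=[]
Op 4: conn=22 S1=41 S2=18 S3=47 blocked=[]
Op 5: conn=40 S1=41 S2=18 S3=47 blocked=[]
Op 6: conn=40 S1=41 S2=35 S3=47 blocked=[]
Op 7: conn=27 S1=28 S2=35 S3=47 blocked=[]
Op 8: conn=27 S1=36 S2=35 S3=47 blocked=[]
Op 9: conn=47 S1=36 S2=35 S3=47 blocked=[]

Answer: 47 36 35 47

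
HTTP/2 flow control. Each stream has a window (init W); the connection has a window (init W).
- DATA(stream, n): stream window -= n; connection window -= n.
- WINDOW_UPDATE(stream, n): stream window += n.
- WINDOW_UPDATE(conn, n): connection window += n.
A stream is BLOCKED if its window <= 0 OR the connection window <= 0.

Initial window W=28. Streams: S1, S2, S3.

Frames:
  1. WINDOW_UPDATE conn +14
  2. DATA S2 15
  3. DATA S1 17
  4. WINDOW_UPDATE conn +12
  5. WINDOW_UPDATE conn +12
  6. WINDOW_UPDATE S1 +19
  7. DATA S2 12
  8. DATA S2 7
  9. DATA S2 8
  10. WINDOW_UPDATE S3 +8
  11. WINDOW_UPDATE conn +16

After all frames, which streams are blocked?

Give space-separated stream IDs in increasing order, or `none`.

Op 1: conn=42 S1=28 S2=28 S3=28 blocked=[]
Op 2: conn=27 S1=28 S2=13 S3=28 blocked=[]
Op 3: conn=10 S1=11 S2=13 S3=28 blocked=[]
Op 4: conn=22 S1=11 S2=13 S3=28 blocked=[]
Op 5: conn=34 S1=11 S2=13 S3=28 blocked=[]
Op 6: conn=34 S1=30 S2=13 S3=28 blocked=[]
Op 7: conn=22 S1=30 S2=1 S3=28 blocked=[]
Op 8: conn=15 S1=30 S2=-6 S3=28 blocked=[2]
Op 9: conn=7 S1=30 S2=-14 S3=28 blocked=[2]
Op 10: conn=7 S1=30 S2=-14 S3=36 blocked=[2]
Op 11: conn=23 S1=30 S2=-14 S3=36 blocked=[2]

Answer: S2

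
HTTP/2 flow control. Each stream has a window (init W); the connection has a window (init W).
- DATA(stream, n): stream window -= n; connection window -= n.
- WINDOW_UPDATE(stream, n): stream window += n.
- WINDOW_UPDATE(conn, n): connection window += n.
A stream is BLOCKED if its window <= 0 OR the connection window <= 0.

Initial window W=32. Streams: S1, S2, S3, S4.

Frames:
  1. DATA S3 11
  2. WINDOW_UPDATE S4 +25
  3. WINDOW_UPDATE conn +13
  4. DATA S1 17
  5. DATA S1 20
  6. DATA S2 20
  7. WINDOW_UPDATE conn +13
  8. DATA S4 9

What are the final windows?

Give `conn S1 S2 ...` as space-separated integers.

Answer: -19 -5 12 21 48

Derivation:
Op 1: conn=21 S1=32 S2=32 S3=21 S4=32 blocked=[]
Op 2: conn=21 S1=32 S2=32 S3=21 S4=57 blocked=[]
Op 3: conn=34 S1=32 S2=32 S3=21 S4=57 blocked=[]
Op 4: conn=17 S1=15 S2=32 S3=21 S4=57 blocked=[]
Op 5: conn=-3 S1=-5 S2=32 S3=21 S4=57 blocked=[1, 2, 3, 4]
Op 6: conn=-23 S1=-5 S2=12 S3=21 S4=57 blocked=[1, 2, 3, 4]
Op 7: conn=-10 S1=-5 S2=12 S3=21 S4=57 blocked=[1, 2, 3, 4]
Op 8: conn=-19 S1=-5 S2=12 S3=21 S4=48 blocked=[1, 2, 3, 4]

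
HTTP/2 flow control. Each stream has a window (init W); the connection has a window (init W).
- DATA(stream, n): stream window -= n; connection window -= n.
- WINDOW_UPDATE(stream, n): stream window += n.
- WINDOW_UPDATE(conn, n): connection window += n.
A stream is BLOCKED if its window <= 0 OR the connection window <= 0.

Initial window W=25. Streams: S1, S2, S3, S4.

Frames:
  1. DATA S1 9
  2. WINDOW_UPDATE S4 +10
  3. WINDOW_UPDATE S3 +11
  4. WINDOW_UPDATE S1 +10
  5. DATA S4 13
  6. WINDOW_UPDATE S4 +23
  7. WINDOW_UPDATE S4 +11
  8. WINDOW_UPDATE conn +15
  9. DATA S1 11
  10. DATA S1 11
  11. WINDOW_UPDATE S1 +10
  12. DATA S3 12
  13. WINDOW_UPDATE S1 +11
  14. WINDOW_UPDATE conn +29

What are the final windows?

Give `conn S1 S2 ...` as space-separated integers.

Answer: 13 25 25 24 56

Derivation:
Op 1: conn=16 S1=16 S2=25 S3=25 S4=25 blocked=[]
Op 2: conn=16 S1=16 S2=25 S3=25 S4=35 blocked=[]
Op 3: conn=16 S1=16 S2=25 S3=36 S4=35 blocked=[]
Op 4: conn=16 S1=26 S2=25 S3=36 S4=35 blocked=[]
Op 5: conn=3 S1=26 S2=25 S3=36 S4=22 blocked=[]
Op 6: conn=3 S1=26 S2=25 S3=36 S4=45 blocked=[]
Op 7: conn=3 S1=26 S2=25 S3=36 S4=56 blocked=[]
Op 8: conn=18 S1=26 S2=25 S3=36 S4=56 blocked=[]
Op 9: conn=7 S1=15 S2=25 S3=36 S4=56 blocked=[]
Op 10: conn=-4 S1=4 S2=25 S3=36 S4=56 blocked=[1, 2, 3, 4]
Op 11: conn=-4 S1=14 S2=25 S3=36 S4=56 blocked=[1, 2, 3, 4]
Op 12: conn=-16 S1=14 S2=25 S3=24 S4=56 blocked=[1, 2, 3, 4]
Op 13: conn=-16 S1=25 S2=25 S3=24 S4=56 blocked=[1, 2, 3, 4]
Op 14: conn=13 S1=25 S2=25 S3=24 S4=56 blocked=[]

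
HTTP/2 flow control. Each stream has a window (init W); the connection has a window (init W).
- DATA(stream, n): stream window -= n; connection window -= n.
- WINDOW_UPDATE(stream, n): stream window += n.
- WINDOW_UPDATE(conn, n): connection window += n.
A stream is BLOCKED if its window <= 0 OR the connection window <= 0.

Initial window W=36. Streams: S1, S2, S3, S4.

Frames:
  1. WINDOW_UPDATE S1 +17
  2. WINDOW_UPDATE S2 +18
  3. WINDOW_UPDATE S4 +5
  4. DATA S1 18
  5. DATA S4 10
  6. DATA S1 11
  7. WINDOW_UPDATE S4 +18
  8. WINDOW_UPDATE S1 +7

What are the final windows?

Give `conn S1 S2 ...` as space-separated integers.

Answer: -3 31 54 36 49

Derivation:
Op 1: conn=36 S1=53 S2=36 S3=36 S4=36 blocked=[]
Op 2: conn=36 S1=53 S2=54 S3=36 S4=36 blocked=[]
Op 3: conn=36 S1=53 S2=54 S3=36 S4=41 blocked=[]
Op 4: conn=18 S1=35 S2=54 S3=36 S4=41 blocked=[]
Op 5: conn=8 S1=35 S2=54 S3=36 S4=31 blocked=[]
Op 6: conn=-3 S1=24 S2=54 S3=36 S4=31 blocked=[1, 2, 3, 4]
Op 7: conn=-3 S1=24 S2=54 S3=36 S4=49 blocked=[1, 2, 3, 4]
Op 8: conn=-3 S1=31 S2=54 S3=36 S4=49 blocked=[1, 2, 3, 4]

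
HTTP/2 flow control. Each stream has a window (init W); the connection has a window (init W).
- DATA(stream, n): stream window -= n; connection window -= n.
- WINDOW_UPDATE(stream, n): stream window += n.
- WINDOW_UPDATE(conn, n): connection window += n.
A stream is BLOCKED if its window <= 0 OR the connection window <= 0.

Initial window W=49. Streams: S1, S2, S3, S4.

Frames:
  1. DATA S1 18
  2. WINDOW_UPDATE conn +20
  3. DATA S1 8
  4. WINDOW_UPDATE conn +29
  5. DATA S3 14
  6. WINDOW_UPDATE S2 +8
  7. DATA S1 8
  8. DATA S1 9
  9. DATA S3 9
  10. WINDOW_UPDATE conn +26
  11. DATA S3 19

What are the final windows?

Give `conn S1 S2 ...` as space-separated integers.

Op 1: conn=31 S1=31 S2=49 S3=49 S4=49 blocked=[]
Op 2: conn=51 S1=31 S2=49 S3=49 S4=49 blocked=[]
Op 3: conn=43 S1=23 S2=49 S3=49 S4=49 blocked=[]
Op 4: conn=72 S1=23 S2=49 S3=49 S4=49 blocked=[]
Op 5: conn=58 S1=23 S2=49 S3=35 S4=49 blocked=[]
Op 6: conn=58 S1=23 S2=57 S3=35 S4=49 blocked=[]
Op 7: conn=50 S1=15 S2=57 S3=35 S4=49 blocked=[]
Op 8: conn=41 S1=6 S2=57 S3=35 S4=49 blocked=[]
Op 9: conn=32 S1=6 S2=57 S3=26 S4=49 blocked=[]
Op 10: conn=58 S1=6 S2=57 S3=26 S4=49 blocked=[]
Op 11: conn=39 S1=6 S2=57 S3=7 S4=49 blocked=[]

Answer: 39 6 57 7 49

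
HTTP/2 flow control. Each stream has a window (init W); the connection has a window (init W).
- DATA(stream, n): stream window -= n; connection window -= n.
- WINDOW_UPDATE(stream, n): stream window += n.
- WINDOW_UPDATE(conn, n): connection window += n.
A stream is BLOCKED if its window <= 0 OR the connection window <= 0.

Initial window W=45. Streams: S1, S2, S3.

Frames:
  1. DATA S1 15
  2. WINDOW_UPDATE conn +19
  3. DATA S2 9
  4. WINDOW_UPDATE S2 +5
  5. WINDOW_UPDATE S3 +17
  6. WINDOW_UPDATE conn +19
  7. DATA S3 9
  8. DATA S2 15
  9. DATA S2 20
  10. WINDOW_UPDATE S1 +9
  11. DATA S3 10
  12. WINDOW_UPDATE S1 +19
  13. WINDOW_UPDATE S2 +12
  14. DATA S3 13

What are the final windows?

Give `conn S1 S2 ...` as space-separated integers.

Answer: -8 58 18 30

Derivation:
Op 1: conn=30 S1=30 S2=45 S3=45 blocked=[]
Op 2: conn=49 S1=30 S2=45 S3=45 blocked=[]
Op 3: conn=40 S1=30 S2=36 S3=45 blocked=[]
Op 4: conn=40 S1=30 S2=41 S3=45 blocked=[]
Op 5: conn=40 S1=30 S2=41 S3=62 blocked=[]
Op 6: conn=59 S1=30 S2=41 S3=62 blocked=[]
Op 7: conn=50 S1=30 S2=41 S3=53 blocked=[]
Op 8: conn=35 S1=30 S2=26 S3=53 blocked=[]
Op 9: conn=15 S1=30 S2=6 S3=53 blocked=[]
Op 10: conn=15 S1=39 S2=6 S3=53 blocked=[]
Op 11: conn=5 S1=39 S2=6 S3=43 blocked=[]
Op 12: conn=5 S1=58 S2=6 S3=43 blocked=[]
Op 13: conn=5 S1=58 S2=18 S3=43 blocked=[]
Op 14: conn=-8 S1=58 S2=18 S3=30 blocked=[1, 2, 3]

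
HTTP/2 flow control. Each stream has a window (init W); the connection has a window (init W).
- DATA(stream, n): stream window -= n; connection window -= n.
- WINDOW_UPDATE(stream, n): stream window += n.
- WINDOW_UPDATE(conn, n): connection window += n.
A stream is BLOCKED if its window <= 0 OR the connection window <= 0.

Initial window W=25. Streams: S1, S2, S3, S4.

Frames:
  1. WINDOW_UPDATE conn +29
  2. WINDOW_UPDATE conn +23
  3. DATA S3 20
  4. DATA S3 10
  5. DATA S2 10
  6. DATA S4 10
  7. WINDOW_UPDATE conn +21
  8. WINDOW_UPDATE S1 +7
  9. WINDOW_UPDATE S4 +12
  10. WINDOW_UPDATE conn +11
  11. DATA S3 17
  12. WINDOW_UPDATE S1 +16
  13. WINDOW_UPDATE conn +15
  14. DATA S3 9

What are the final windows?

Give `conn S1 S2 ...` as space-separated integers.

Answer: 48 48 15 -31 27

Derivation:
Op 1: conn=54 S1=25 S2=25 S3=25 S4=25 blocked=[]
Op 2: conn=77 S1=25 S2=25 S3=25 S4=25 blocked=[]
Op 3: conn=57 S1=25 S2=25 S3=5 S4=25 blocked=[]
Op 4: conn=47 S1=25 S2=25 S3=-5 S4=25 blocked=[3]
Op 5: conn=37 S1=25 S2=15 S3=-5 S4=25 blocked=[3]
Op 6: conn=27 S1=25 S2=15 S3=-5 S4=15 blocked=[3]
Op 7: conn=48 S1=25 S2=15 S3=-5 S4=15 blocked=[3]
Op 8: conn=48 S1=32 S2=15 S3=-5 S4=15 blocked=[3]
Op 9: conn=48 S1=32 S2=15 S3=-5 S4=27 blocked=[3]
Op 10: conn=59 S1=32 S2=15 S3=-5 S4=27 blocked=[3]
Op 11: conn=42 S1=32 S2=15 S3=-22 S4=27 blocked=[3]
Op 12: conn=42 S1=48 S2=15 S3=-22 S4=27 blocked=[3]
Op 13: conn=57 S1=48 S2=15 S3=-22 S4=27 blocked=[3]
Op 14: conn=48 S1=48 S2=15 S3=-31 S4=27 blocked=[3]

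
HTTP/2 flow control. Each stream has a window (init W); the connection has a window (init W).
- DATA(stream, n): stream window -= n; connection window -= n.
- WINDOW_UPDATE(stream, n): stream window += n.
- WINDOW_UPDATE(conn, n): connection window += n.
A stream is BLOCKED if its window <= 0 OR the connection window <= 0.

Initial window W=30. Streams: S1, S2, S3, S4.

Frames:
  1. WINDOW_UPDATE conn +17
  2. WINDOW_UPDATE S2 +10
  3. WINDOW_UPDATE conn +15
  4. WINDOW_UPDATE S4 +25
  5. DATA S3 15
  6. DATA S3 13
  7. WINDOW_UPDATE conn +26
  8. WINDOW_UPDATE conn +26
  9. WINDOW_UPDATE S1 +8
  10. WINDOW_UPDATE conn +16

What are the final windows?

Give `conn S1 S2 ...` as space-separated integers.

Op 1: conn=47 S1=30 S2=30 S3=30 S4=30 blocked=[]
Op 2: conn=47 S1=30 S2=40 S3=30 S4=30 blocked=[]
Op 3: conn=62 S1=30 S2=40 S3=30 S4=30 blocked=[]
Op 4: conn=62 S1=30 S2=40 S3=30 S4=55 blocked=[]
Op 5: conn=47 S1=30 S2=40 S3=15 S4=55 blocked=[]
Op 6: conn=34 S1=30 S2=40 S3=2 S4=55 blocked=[]
Op 7: conn=60 S1=30 S2=40 S3=2 S4=55 blocked=[]
Op 8: conn=86 S1=30 S2=40 S3=2 S4=55 blocked=[]
Op 9: conn=86 S1=38 S2=40 S3=2 S4=55 blocked=[]
Op 10: conn=102 S1=38 S2=40 S3=2 S4=55 blocked=[]

Answer: 102 38 40 2 55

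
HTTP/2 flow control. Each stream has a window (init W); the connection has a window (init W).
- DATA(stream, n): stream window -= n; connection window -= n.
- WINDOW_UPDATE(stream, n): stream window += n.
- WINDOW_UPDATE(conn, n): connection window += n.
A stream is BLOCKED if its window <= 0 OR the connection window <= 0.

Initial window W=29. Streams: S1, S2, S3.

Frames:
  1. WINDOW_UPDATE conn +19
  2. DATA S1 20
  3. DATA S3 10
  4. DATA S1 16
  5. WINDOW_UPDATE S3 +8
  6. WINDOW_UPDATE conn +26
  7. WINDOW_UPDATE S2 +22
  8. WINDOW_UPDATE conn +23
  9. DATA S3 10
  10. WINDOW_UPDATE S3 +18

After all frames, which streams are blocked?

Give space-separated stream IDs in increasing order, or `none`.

Op 1: conn=48 S1=29 S2=29 S3=29 blocked=[]
Op 2: conn=28 S1=9 S2=29 S3=29 blocked=[]
Op 3: conn=18 S1=9 S2=29 S3=19 blocked=[]
Op 4: conn=2 S1=-7 S2=29 S3=19 blocked=[1]
Op 5: conn=2 S1=-7 S2=29 S3=27 blocked=[1]
Op 6: conn=28 S1=-7 S2=29 S3=27 blocked=[1]
Op 7: conn=28 S1=-7 S2=51 S3=27 blocked=[1]
Op 8: conn=51 S1=-7 S2=51 S3=27 blocked=[1]
Op 9: conn=41 S1=-7 S2=51 S3=17 blocked=[1]
Op 10: conn=41 S1=-7 S2=51 S3=35 blocked=[1]

Answer: S1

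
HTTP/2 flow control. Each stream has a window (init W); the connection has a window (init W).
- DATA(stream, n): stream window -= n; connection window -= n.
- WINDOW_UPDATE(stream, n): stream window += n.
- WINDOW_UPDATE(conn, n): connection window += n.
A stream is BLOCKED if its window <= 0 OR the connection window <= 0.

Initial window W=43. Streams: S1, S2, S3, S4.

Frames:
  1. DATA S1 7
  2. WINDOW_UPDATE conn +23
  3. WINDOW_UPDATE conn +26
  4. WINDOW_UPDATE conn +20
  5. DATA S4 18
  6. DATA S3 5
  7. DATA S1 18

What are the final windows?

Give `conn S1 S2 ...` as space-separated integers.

Answer: 64 18 43 38 25

Derivation:
Op 1: conn=36 S1=36 S2=43 S3=43 S4=43 blocked=[]
Op 2: conn=59 S1=36 S2=43 S3=43 S4=43 blocked=[]
Op 3: conn=85 S1=36 S2=43 S3=43 S4=43 blocked=[]
Op 4: conn=105 S1=36 S2=43 S3=43 S4=43 blocked=[]
Op 5: conn=87 S1=36 S2=43 S3=43 S4=25 blocked=[]
Op 6: conn=82 S1=36 S2=43 S3=38 S4=25 blocked=[]
Op 7: conn=64 S1=18 S2=43 S3=38 S4=25 blocked=[]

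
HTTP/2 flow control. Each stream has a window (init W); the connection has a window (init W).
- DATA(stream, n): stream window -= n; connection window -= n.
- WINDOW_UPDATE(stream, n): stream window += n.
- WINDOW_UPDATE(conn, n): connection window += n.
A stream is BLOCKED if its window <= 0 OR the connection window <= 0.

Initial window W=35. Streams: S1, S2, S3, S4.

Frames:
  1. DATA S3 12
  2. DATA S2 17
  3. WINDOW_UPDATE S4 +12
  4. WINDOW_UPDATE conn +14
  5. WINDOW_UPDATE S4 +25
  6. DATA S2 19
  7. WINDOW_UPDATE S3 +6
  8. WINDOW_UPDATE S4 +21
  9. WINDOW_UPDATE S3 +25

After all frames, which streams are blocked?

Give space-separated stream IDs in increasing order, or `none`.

Op 1: conn=23 S1=35 S2=35 S3=23 S4=35 blocked=[]
Op 2: conn=6 S1=35 S2=18 S3=23 S4=35 blocked=[]
Op 3: conn=6 S1=35 S2=18 S3=23 S4=47 blocked=[]
Op 4: conn=20 S1=35 S2=18 S3=23 S4=47 blocked=[]
Op 5: conn=20 S1=35 S2=18 S3=23 S4=72 blocked=[]
Op 6: conn=1 S1=35 S2=-1 S3=23 S4=72 blocked=[2]
Op 7: conn=1 S1=35 S2=-1 S3=29 S4=72 blocked=[2]
Op 8: conn=1 S1=35 S2=-1 S3=29 S4=93 blocked=[2]
Op 9: conn=1 S1=35 S2=-1 S3=54 S4=93 blocked=[2]

Answer: S2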